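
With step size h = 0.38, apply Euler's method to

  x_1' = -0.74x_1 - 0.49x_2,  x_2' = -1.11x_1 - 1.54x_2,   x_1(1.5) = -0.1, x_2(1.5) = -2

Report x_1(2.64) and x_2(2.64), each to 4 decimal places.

Euler on (x_1,x_2): x_1_{n+1} = x_1_n + h·x_1', x_2_{n+1} = x_2_n + h·x_2'.
1.500000: (-0.100000, -2.000000); f=(1.054000, 3.191000) → (0.300520, -0.787420)
1.880000: (0.300520, -0.787420); f=(0.163451, 0.879050) → (0.362631, -0.453381)
2.260000: (0.362631, -0.453381); f=(-0.046190, 0.295686) → (0.345079, -0.341020)
(x_1(2.64), x_2(2.64)) ≈ (0.3451, -0.3410)

0.3451, -0.3410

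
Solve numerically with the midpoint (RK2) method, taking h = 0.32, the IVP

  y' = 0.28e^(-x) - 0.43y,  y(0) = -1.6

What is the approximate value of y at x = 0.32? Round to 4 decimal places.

-1.3248

Midpoint: k1 = f(x_n, y_n); k2 = f(x_n + h/2, y_n + (h/2)·k1); y_{n+1} = y_n + h·k2.
x=0.000000, y=-1.600000:
  k1 = f(0.000000, -1.600000) = 0.968000
  k2 = f(0.160000, -1.445120) = 0.860002
  y ← -1.600000 + 0.32·0.860002 = -1.324799
y(0.32) ≈ -1.3248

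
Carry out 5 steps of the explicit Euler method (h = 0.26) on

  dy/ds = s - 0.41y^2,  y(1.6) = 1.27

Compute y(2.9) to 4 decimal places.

2.3593

Euler: y_{n+1} = y_n + h·f(s_n, y_n).
s=1.600000, y=1.270000: f=0.938711 → y ← 1.270000 + 0.26·0.938711 = 1.514065
s=1.860000, y=1.514065: f=0.920119 → y ← 1.514065 + 0.26·0.920119 = 1.753296
s=2.120000, y=1.753296: f=0.859641 → y ← 1.753296 + 0.26·0.859641 = 1.976802
s=2.380000, y=1.976802: f=0.777823 → y ← 1.976802 + 0.26·0.777823 = 2.179037
s=2.640000, y=2.179037: f=0.693238 → y ← 2.179037 + 0.26·0.693238 = 2.359278
y(2.9) ≈ 2.3593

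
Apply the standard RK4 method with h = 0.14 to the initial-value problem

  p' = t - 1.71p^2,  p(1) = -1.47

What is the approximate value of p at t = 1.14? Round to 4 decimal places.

RK4: k1 = f(t_n, p_n); k2 = f(t_n + h/2, p_n + (h/2)·k1); k3 = f(t_n + h/2, p_n + (h/2)·k2); k4 = f(t_n + h, p_n + h·k3); p_{n+1} = p_n + (h/6)·(k1 + 2k2 + 2k3 + k4).
t=1.000000, p=-1.470000:
  k1 = f(1.000000, -1.470000) = -2.695139
  k2 = f(1.070000, -1.658660) = -3.634470
  k3 = f(1.070000, -1.724413) = -4.014856
  k4 = f(1.140000, -2.032080) = -5.921186
  p ← -1.470000 + (0.14/6)·(k1 + 2k2 + 2k3 + k4) = -2.028016
p(1.14) ≈ -2.0280

-2.0280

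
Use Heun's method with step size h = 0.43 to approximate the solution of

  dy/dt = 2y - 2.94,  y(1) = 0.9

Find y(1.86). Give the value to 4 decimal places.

-1.3640

Heun: k1 = f(t_n, y_n); k2 = f(t_n + h, y_n + h·k1); y_{n+1} = y_n + (h/2)·(k1 + k2).
t=1.000000, y=0.900000:
  k1 = f(1.000000, 0.900000) = -1.140000
  k2 = f(1.430000, 0.409800) = -2.120400
  y ← 0.900000 + (0.43/2)·(-1.140000 + (-2.120400)) = 0.199014
t=1.430000, y=0.199014:
  k1 = f(1.430000, 0.199014) = -2.541972
  k2 = f(1.860000, -0.894034) = -4.728068
  y ← 0.199014 + (0.43/2)·(-2.541972 + (-4.728068)) = -1.364045
y(1.86) ≈ -1.3640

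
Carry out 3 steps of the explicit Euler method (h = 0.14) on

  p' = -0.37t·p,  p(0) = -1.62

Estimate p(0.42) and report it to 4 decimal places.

Euler: p_{n+1} = p_n + h·f(t_n, p_n).
t=0.000000, p=-1.620000: f=0.000000 → p ← -1.620000 + 0.14·0.000000 = -1.620000
t=0.140000, p=-1.620000: f=0.083916 → p ← -1.620000 + 0.14·0.083916 = -1.608252
t=0.280000, p=-1.608252: f=0.166615 → p ← -1.608252 + 0.14·0.166615 = -1.584926
p(0.42) ≈ -1.5849

-1.5849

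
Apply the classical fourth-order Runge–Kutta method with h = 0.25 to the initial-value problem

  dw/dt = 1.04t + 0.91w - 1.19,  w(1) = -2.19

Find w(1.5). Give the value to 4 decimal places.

-3.3946

RK4: k1 = f(t_n, w_n); k2 = f(t_n + h/2, w_n + (h/2)·k1); k3 = f(t_n + h/2, w_n + (h/2)·k2); k4 = f(t_n + h, w_n + h·k3); w_{n+1} = w_n + (h/6)·(k1 + 2k2 + 2k3 + k4).
t=1.000000, w=-2.190000:
  k1 = f(1.000000, -2.190000) = -2.142900
  k2 = f(1.125000, -2.457863) = -2.256655
  k3 = f(1.125000, -2.472082) = -2.269594
  k4 = f(1.250000, -2.757399) = -2.399233
  w ← -2.190000 + (0.25/6)·(k1 + 2k2 + 2k3 + k4) = -2.756443
t=1.250000, w=-2.756443:
  k1 = f(1.250000, -2.756443) = -2.398363
  k2 = f(1.375000, -3.056238) = -2.541177
  k3 = f(1.375000, -3.074090) = -2.557422
  k4 = f(1.500000, -3.395798) = -2.720177
  w ← -2.756443 + (0.25/6)·(k1 + 2k2 + 2k3 + k4) = -3.394599
w(1.5) ≈ -3.3946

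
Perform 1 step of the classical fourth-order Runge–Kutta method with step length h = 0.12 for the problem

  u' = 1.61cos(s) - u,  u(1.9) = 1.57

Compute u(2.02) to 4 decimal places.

RK4: k1 = f(s_n, u_n); k2 = f(s_n + h/2, u_n + (h/2)·k1); k3 = f(s_n + h/2, u_n + (h/2)·k2); k4 = f(s_n + h, u_n + h·k3); u_{n+1} = u_n + (h/6)·(k1 + 2k2 + 2k3 + k4).
s=1.900000, u=1.570000:
  k1 = f(1.900000, 1.570000) = -2.090496
  k2 = f(1.960000, 1.444570) = -2.055488
  k3 = f(1.960000, 1.446671) = -2.057588
  k4 = f(2.020000, 1.323089) = -2.022229
  u ← 1.570000 + (0.12/6)·(k1 + 2k2 + 2k3 + k4) = 1.323222
u(2.02) ≈ 1.3232

1.3232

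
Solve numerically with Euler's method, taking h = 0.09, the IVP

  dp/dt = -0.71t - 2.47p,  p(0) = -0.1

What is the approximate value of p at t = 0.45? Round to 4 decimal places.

-0.0745

Euler: p_{n+1} = p_n + h·f(t_n, p_n).
t=0.000000, p=-0.100000: f=0.247000 → p ← -0.100000 + 0.09·0.247000 = -0.077770
t=0.090000, p=-0.077770: f=0.128192 → p ← -0.077770 + 0.09·0.128192 = -0.066233
t=0.180000, p=-0.066233: f=0.035795 → p ← -0.066233 + 0.09·0.035795 = -0.063011
t=0.270000, p=-0.063011: f=-0.036062 → p ← -0.063011 + 0.09·(-0.036062) = -0.066257
t=0.360000, p=-0.066257: f=-0.091946 → p ← -0.066257 + 0.09·(-0.091946) = -0.074532
p(0.45) ≈ -0.0745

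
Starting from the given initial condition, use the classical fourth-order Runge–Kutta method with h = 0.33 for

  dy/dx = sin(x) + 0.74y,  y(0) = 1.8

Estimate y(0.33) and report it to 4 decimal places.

RK4: k1 = f(x_n, y_n); k2 = f(x_n + h/2, y_n + (h/2)·k1); k3 = f(x_n + h/2, y_n + (h/2)·k2); k4 = f(x_n + h, y_n + h·k3); y_{n+1} = y_n + (h/6)·(k1 + 2k2 + 2k3 + k4).
x=0.000000, y=1.800000:
  k1 = f(0.000000, 1.800000) = 1.332000
  k2 = f(0.165000, 2.019780) = 1.658890
  k3 = f(0.165000, 2.073717) = 1.698803
  k4 = f(0.330000, 2.360605) = 2.070891
  y ← 1.800000 + (0.33/6)·(k1 + 2k2 + 2k3 + k4) = 2.356505
y(0.33) ≈ 2.3565

2.3565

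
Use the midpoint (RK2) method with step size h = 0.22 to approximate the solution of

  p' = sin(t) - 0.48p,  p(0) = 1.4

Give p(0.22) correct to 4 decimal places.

1.2841

Midpoint: k1 = f(t_n, p_n); k2 = f(t_n + h/2, p_n + (h/2)·k1); p_{n+1} = p_n + h·k2.
t=0.000000, p=1.400000:
  k1 = f(0.000000, 1.400000) = -0.672000
  k2 = f(0.110000, 1.326080) = -0.526740
  p ← 1.400000 + 0.22·(-0.526740) = 1.284117
p(0.22) ≈ 1.2841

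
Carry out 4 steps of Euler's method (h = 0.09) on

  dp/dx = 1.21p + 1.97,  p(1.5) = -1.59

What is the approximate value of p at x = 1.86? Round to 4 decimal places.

Euler: p_{n+1} = p_n + h·f(x_n, p_n).
x=1.500000, p=-1.590000: f=0.046100 → p ← -1.590000 + 0.09·0.046100 = -1.585851
x=1.590000, p=-1.585851: f=0.051120 → p ← -1.585851 + 0.09·0.051120 = -1.581250
x=1.680000, p=-1.581250: f=0.056687 → p ← -1.581250 + 0.09·0.056687 = -1.576148
x=1.770000, p=-1.576148: f=0.062861 → p ← -1.576148 + 0.09·0.062861 = -1.570491
p(1.86) ≈ -1.5705

-1.5705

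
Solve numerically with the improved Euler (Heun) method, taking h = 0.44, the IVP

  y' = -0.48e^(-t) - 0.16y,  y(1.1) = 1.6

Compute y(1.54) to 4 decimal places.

1.4360

Heun: k1 = f(t_n, y_n); k2 = f(t_n + h, y_n + h·k1); y_{n+1} = y_n + (h/2)·(k1 + k2).
t=1.100000, y=1.600000:
  k1 = f(1.100000, 1.600000) = -0.415778
  k2 = f(1.540000, 1.417058) = -0.329632
  y ← 1.600000 + (0.44/2)·(-0.415778 + (-0.329632)) = 1.436010
y(1.54) ≈ 1.4360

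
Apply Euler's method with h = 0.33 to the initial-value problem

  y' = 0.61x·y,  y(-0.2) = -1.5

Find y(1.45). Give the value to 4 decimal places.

Euler: y_{n+1} = y_n + h·f(x_n, y_n).
x=-0.200000, y=-1.500000: f=0.183000 → y ← -1.500000 + 0.33·0.183000 = -1.439610
x=0.130000, y=-1.439610: f=-0.114161 → y ← -1.439610 + 0.33·(-0.114161) = -1.477283
x=0.460000, y=-1.477283: f=-0.414526 → y ← -1.477283 + 0.33·(-0.414526) = -1.614077
x=0.790000, y=-1.614077: f=-0.777824 → y ← -1.614077 + 0.33·(-0.777824) = -1.870758
x=1.120000, y=-1.870758: f=-1.278102 → y ← -1.870758 + 0.33·(-1.278102) = -2.292532
y(1.45) ≈ -2.2925

-2.2925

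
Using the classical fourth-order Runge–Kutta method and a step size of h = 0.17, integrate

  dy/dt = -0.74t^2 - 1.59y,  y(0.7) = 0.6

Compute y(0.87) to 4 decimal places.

RK4: k1 = f(t_n, y_n); k2 = f(t_n + h/2, y_n + (h/2)·k1); k3 = f(t_n + h/2, y_n + (h/2)·k2); k4 = f(t_n + h, y_n + h·k3); y_{n+1} = y_n + (h/6)·(k1 + 2k2 + 2k3 + k4).
t=0.700000, y=0.600000:
  k1 = f(0.700000, 0.600000) = -1.316600
  k2 = f(0.785000, 0.488089) = -1.232068
  k3 = f(0.785000, 0.495274) = -1.243493
  k4 = f(0.870000, 0.388606) = -1.177990
  y ← 0.600000 + (0.17/6)·(k1 + 2k2 + 2k3 + k4) = 0.389038
y(0.87) ≈ 0.3890

0.3890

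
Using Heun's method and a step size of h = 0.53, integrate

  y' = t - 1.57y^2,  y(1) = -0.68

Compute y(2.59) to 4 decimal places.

Heun: k1 = f(t_n, y_n); k2 = f(t_n + h, y_n + h·k1); y_{n+1} = y_n + (h/2)·(k1 + k2).
t=1.000000, y=-0.680000:
  k1 = f(1.000000, -0.680000) = 0.274032
  k2 = f(1.530000, -0.534763) = 1.081025
  y ← -0.680000 + (0.53/2)·(0.274032 + 1.081025) = -0.320910
t=1.530000, y=-0.320910:
  k1 = f(1.530000, -0.320910) = 1.368316
  k2 = f(2.060000, 0.404298) = 1.803373
  y ← -0.320910 + (0.53/2)·(1.368316 + 1.803373) = 0.519588
t=2.060000, y=0.519588:
  k1 = f(2.060000, 0.519588) = 1.636145
  k2 = f(2.590000, 1.386745) = -0.429205
  y ← 0.519588 + (0.53/2)·(1.636145 + (-0.429205)) = 0.839427
y(2.59) ≈ 0.8394

0.8394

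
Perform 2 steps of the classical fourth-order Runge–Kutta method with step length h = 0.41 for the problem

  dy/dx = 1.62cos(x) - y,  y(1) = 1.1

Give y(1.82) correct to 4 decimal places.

RK4: k1 = f(x_n, y_n); k2 = f(x_n + h/2, y_n + (h/2)·k1); k3 = f(x_n + h/2, y_n + (h/2)·k2); k4 = f(x_n + h, y_n + h·k3); y_{n+1} = y_n + (h/6)·(k1 + 2k2 + 2k3 + k4).
x=1.000000, y=1.100000:
  k1 = f(1.000000, 1.100000) = -0.224710
  k2 = f(1.205000, 1.053934) = -0.474472
  k3 = f(1.205000, 1.002733) = -0.423271
  k4 = f(1.410000, 0.926459) = -0.667090
  y ← 1.100000 + (0.41/6)·(k1 + 2k2 + 2k3 + k4) = 0.916369
x=1.410000, y=0.916369:
  k1 = f(1.410000, 0.916369) = -0.657000
  k2 = f(1.615000, 0.781684) = -0.853271
  k3 = f(1.615000, 0.741448) = -0.813035
  k4 = f(1.820000, 0.583025) = -0.982569
  y ← 0.916369 + (0.41/6)·(k1 + 2k2 + 2k3 + k4) = 0.576603
y(1.82) ≈ 0.5766

0.5766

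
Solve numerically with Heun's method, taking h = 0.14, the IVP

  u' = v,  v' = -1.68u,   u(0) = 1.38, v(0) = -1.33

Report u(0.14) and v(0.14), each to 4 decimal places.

Heun on (u,v): k1 = f(x_n, state_n); k2 = f(x_n + h, state_n + h·k1); state_{n+1} = state_n + (h/2)·(k1 + k2).
0.000000: (1.380000, -1.330000)
  k1 = (-1.330000, -2.318400)
  predictor → (1.193800, -1.654576)
  k2 = (-1.654576, -2.005584)
  → (1.171080, -1.632679)
(u(0.14), v(0.14)) ≈ (1.1711, -1.6327)

1.1711, -1.6327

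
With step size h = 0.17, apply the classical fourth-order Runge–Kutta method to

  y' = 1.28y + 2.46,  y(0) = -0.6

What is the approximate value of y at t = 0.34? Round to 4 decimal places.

RK4: k1 = f(t_n, y_n); k2 = f(t_n + h/2, y_n + (h/2)·k1); k3 = f(t_n + h/2, y_n + (h/2)·k2); k4 = f(t_n + h, y_n + h·k3); y_{n+1} = y_n + (h/6)·(k1 + 2k2 + 2k3 + k4).
t=0.000000, y=-0.600000:
  k1 = f(0.000000, -0.600000) = 1.692000
  k2 = f(0.085000, -0.456180) = 1.876090
  k3 = f(0.085000, -0.440532) = 1.896119
  k4 = f(0.170000, -0.277660) = 2.104595
  y ← -0.600000 + (0.17/6)·(k1 + 2k2 + 2k3 + k4) = -0.278671
t=0.170000, y=-0.278671:
  k1 = f(0.170000, -0.278671) = 2.103301
  k2 = f(0.255000, -0.099891) = 2.332140
  k3 = f(0.255000, -0.080439) = 2.357038
  k4 = f(0.340000, 0.122025) = 2.616192
  y ← -0.278671 + (0.17/6)·(k1 + 2k2 + 2k3 + k4) = 0.120768
y(0.34) ≈ 0.1208

0.1208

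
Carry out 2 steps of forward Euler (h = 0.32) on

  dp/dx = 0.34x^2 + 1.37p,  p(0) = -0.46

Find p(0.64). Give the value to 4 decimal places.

Euler: p_{n+1} = p_n + h·f(x_n, p_n).
x=0.000000, p=-0.460000: f=-0.630200 → p ← -0.460000 + 0.32·(-0.630200) = -0.661664
x=0.320000, p=-0.661664: f=-0.871664 → p ← -0.661664 + 0.32·(-0.871664) = -0.940596
p(0.64) ≈ -0.9406

-0.9406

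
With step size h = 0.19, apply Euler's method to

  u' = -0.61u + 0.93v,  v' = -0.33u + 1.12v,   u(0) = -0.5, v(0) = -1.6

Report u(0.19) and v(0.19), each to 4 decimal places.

-0.7248, -1.9091

Euler on (u,v): u_{n+1} = u_n + h·u', v_{n+1} = v_n + h·v'.
0.000000: (-0.500000, -1.600000); f=(-1.183000, -1.627000) → (-0.724770, -1.909130)
(u(0.19), v(0.19)) ≈ (-0.7248, -1.9091)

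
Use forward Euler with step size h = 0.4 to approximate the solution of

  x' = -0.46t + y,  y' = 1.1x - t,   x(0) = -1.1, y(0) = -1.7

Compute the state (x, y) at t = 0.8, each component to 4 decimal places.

Euler on (x,y): x_{n+1} = x_n + h·x', y_{n+1} = y_n + h·y'.
0.000000: (-1.100000, -1.700000); f=(-1.700000, -1.210000) → (-1.780000, -2.184000)
0.400000: (-1.780000, -2.184000); f=(-2.368000, -2.358000) → (-2.727200, -3.127200)
(x(0.8), y(0.8)) ≈ (-2.7272, -3.1272)

-2.7272, -3.1272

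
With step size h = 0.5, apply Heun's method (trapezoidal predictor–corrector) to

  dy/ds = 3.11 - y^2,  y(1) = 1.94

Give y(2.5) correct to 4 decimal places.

Heun: k1 = f(s_n, y_n); k2 = f(s_n + h, y_n + h·k1); y_{n+1} = y_n + (h/2)·(k1 + k2).
s=1.000000, y=1.940000:
  k1 = f(1.000000, 1.940000) = -0.653600
  k2 = f(1.500000, 1.613200) = 0.507586
  y ← 1.940000 + (0.5/2)·(-0.653600 + 0.507586) = 1.903496
s=1.500000, y=1.903496:
  k1 = f(1.500000, 1.903496) = -0.513299
  k2 = f(2.000000, 1.646847) = 0.397895
  y ← 1.903496 + (0.5/2)·(-0.513299 + 0.397895) = 1.874645
s=2.000000, y=1.874645:
  k1 = f(2.000000, 1.874645) = -0.404295
  k2 = f(2.500000, 1.672498) = 0.312751
  y ← 1.874645 + (0.5/2)·(-0.404295 + 0.312751) = 1.851759
y(2.5) ≈ 1.8518

1.8518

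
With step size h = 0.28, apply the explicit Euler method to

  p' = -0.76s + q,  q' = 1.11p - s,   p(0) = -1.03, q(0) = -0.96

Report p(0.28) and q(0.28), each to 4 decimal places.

Euler on (p,q): p_{n+1} = p_n + h·p', q_{n+1} = q_n + h·q'.
0.000000: (-1.030000, -0.960000); f=(-0.960000, -1.143300) → (-1.298800, -1.280124)
(p(0.28), q(0.28)) ≈ (-1.2988, -1.2801)

-1.2988, -1.2801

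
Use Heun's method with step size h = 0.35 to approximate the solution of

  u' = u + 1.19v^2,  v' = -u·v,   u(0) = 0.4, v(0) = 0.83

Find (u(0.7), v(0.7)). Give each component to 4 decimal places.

Heun on (u,v): k1 = f(x_n, state_n); k2 = f(x_n + h, state_n + h·k1); state_{n+1} = state_n + (h/2)·(k1 + k2).
0.000000: (0.400000, 0.830000)
  k1 = (1.219791, -0.332000)
  predictor → (0.826927, 0.713800)
  k2 = (1.433244, -0.590260)
  → (0.864281, 0.668604)
0.350000: (0.864281, 0.668604)
  k1 = (1.396249, -0.577862)
  predictor → (1.352968, 0.466353)
  k2 = (1.611775, -0.630960)
  → (1.390685, 0.457060)
(u(0.7), v(0.7)) ≈ (1.3907, 0.4571)

1.3907, 0.4571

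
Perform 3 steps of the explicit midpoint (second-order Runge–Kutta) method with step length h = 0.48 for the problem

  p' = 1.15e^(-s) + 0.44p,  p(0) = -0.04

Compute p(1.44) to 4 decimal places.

Midpoint: k1 = f(s_n, p_n); k2 = f(s_n + h/2, p_n + (h/2)·k1); p_{n+1} = p_n + h·k2.
s=0.000000, p=-0.040000:
  k1 = f(0.000000, -0.040000) = 1.132400
  k2 = f(0.240000, 0.231776) = 1.006603
  p ← -0.040000 + 0.48·1.006603 = 0.443170
s=0.480000, p=0.443170:
  k1 = f(0.480000, 0.443170) = 0.906596
  k2 = f(0.720000, 0.660753) = 0.850496
  p ← 0.443170 + 0.48·0.850496 = 0.851408
s=0.960000, p=0.851408:
  k1 = f(0.960000, 0.851408) = 0.814946
  k2 = f(1.200000, 1.046995) = 0.807051
  p ← 0.851408 + 0.48·0.807051 = 1.238792
p(1.44) ≈ 1.2388

1.2388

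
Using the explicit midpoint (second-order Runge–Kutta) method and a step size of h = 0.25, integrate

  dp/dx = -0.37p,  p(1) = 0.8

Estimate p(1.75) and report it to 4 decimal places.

0.6064

Midpoint: k1 = f(x_n, p_n); k2 = f(x_n + h/2, p_n + (h/2)·k1); p_{n+1} = p_n + h·k2.
x=1.000000, p=0.800000:
  k1 = f(1.000000, 0.800000) = -0.296000
  k2 = f(1.125000, 0.763000) = -0.282310
  p ← 0.800000 + 0.25·(-0.282310) = 0.729423
x=1.250000, p=0.729423:
  k1 = f(1.250000, 0.729423) = -0.269886
  k2 = f(1.375000, 0.695687) = -0.257404
  p ← 0.729423 + 0.25·(-0.257404) = 0.665071
x=1.500000, p=0.665071:
  k1 = f(1.500000, 0.665071) = -0.246076
  k2 = f(1.625000, 0.634312) = -0.234695
  p ← 0.665071 + 0.25·(-0.234695) = 0.606398
p(1.75) ≈ 0.6064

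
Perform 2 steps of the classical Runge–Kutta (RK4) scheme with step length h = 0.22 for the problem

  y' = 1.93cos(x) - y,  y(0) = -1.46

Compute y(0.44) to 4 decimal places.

RK4: k1 = f(x_n, y_n); k2 = f(x_n + h/2, y_n + (h/2)·k1); k3 = f(x_n + h/2, y_n + (h/2)·k2); k4 = f(x_n + h, y_n + h·k3); y_{n+1} = y_n + (h/6)·(k1 + 2k2 + 2k3 + k4).
x=0.000000, y=-1.460000:
  k1 = f(0.000000, -1.460000) = 3.390000
  k2 = f(0.110000, -1.087100) = 3.005435
  k3 = f(0.110000, -1.129402) = 3.047737
  k4 = f(0.220000, -0.789498) = 2.672980
  y ← -1.460000 + (0.22/6)·(k1 + 2k2 + 2k3 + k4) = -0.793791
x=0.220000, y=-0.793791:
  k1 = f(0.220000, -0.793791) = 2.677273
  k2 = f(0.330000, -0.499291) = 2.325153
  k3 = f(0.330000, -0.538025) = 2.363886
  k4 = f(0.440000, -0.273736) = 2.019907
  y ← -0.793791 + (0.22/6)·(k1 + 2k2 + 2k3 + k4) = -0.277699
y(0.44) ≈ -0.2777

-0.2777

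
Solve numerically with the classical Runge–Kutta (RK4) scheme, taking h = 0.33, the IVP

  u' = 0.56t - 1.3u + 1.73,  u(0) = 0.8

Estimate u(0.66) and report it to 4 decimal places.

RK4: k1 = f(t_n, u_n); k2 = f(t_n + h/2, u_n + (h/2)·k1); k3 = f(t_n + h/2, u_n + (h/2)·k2); k4 = f(t_n + h, u_n + h·k3); u_{n+1} = u_n + (h/6)·(k1 + 2k2 + 2k3 + k4).
t=0.000000, u=0.800000:
  k1 = f(0.000000, 0.800000) = 0.690000
  k2 = f(0.165000, 0.913850) = 0.634395
  k3 = f(0.165000, 0.904675) = 0.646322
  k4 = f(0.330000, 1.013286) = 0.597528
  u ← 0.800000 + (0.33/6)·(k1 + 2k2 + 2k3 + k4) = 1.011693
t=0.330000, u=1.011693:
  k1 = f(0.330000, 1.011693) = 0.599599
  k2 = f(0.495000, 1.110627) = 0.563385
  k3 = f(0.495000, 1.104651) = 0.571153
  k4 = f(0.660000, 1.200173) = 0.539375
  u ← 1.011693 + (0.33/6)·(k1 + 2k2 + 2k3 + k4) = 1.199136
u(0.66) ≈ 1.1991

1.1991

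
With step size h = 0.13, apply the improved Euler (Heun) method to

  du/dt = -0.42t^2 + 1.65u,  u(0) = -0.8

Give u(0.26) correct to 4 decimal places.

-1.2281

Heun: k1 = f(t_n, u_n); k2 = f(t_n + h, u_n + h·k1); u_{n+1} = u_n + (h/2)·(k1 + k2).
t=0.000000, u=-0.800000:
  k1 = f(0.000000, -0.800000) = -1.320000
  k2 = f(0.130000, -0.971600) = -1.610238
  u ← -0.800000 + (0.13/2)·(-1.320000 + (-1.610238)) = -0.990465
t=0.130000, u=-0.990465:
  k1 = f(0.130000, -0.990465) = -1.641366
  k2 = f(0.260000, -1.203843) = -2.014733
  u ← -0.990465 + (0.13/2)·(-1.641366 + (-2.014733)) = -1.228112
u(0.26) ≈ -1.2281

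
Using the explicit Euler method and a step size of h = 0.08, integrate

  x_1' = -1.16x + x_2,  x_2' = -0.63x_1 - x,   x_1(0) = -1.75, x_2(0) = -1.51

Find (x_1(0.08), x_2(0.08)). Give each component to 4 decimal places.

Euler on (x_1,x_2): x_1_{n+1} = x_1_n + h·x_1', x_2_{n+1} = x_2_n + h·x_2'.
0.000000: (-1.750000, -1.510000); f=(-1.510000, 1.102500) → (-1.870800, -1.421800)
(x_1(0.08), x_2(0.08)) ≈ (-1.8708, -1.4218)

-1.8708, -1.4218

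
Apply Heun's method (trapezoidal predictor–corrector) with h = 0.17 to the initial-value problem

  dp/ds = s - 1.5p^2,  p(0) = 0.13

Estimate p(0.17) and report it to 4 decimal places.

Heun: k1 = f(s_n, p_n); k2 = f(s_n + h, p_n + h·k1); p_{n+1} = p_n + (h/2)·(k1 + k2).
s=0.000000, p=0.130000:
  k1 = f(0.000000, 0.130000) = -0.025350
  k2 = f(0.170000, 0.125691) = 0.146303
  p ← 0.130000 + (0.17/2)·(-0.025350 + 0.146303) = 0.140281
p(0.17) ≈ 0.1403

0.1403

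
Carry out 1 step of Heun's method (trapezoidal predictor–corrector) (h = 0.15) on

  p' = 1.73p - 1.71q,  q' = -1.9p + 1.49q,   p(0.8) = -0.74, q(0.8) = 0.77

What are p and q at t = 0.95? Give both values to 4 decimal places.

Heun on (p,q): k1 = f(t_n, state_n); k2 = f(t_n + h, state_n + h·k1); state_{n+1} = state_n + (h/2)·(k1 + k2).
0.800000: (-0.740000, 0.770000)
  k1 = (-2.596900, 2.553300)
  predictor → (-1.129535, 1.152995)
  k2 = (-3.925717, 3.864079)
  → (-1.229196, 1.251303)
(p(0.95), q(0.95)) ≈ (-1.2292, 1.2513)

-1.2292, 1.2513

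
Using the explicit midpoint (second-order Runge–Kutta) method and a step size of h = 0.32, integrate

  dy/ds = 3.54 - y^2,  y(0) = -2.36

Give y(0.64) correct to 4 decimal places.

-10.2900

Midpoint: k1 = f(s_n, y_n); k2 = f(s_n + h/2, y_n + (h/2)·k1); y_{n+1} = y_n + h·k2.
s=0.000000, y=-2.360000:
  k1 = f(0.000000, -2.360000) = -2.029600
  k2 = f(0.160000, -2.684736) = -3.667807
  y ← -2.360000 + 0.32·(-3.667807) = -3.533698
s=0.320000, y=-3.533698:
  k1 = f(0.320000, -3.533698) = -8.947024
  k2 = f(0.480000, -4.965222) = -21.113432
  y ← -3.533698 + 0.32·(-21.113432) = -10.289997
y(0.64) ≈ -10.2900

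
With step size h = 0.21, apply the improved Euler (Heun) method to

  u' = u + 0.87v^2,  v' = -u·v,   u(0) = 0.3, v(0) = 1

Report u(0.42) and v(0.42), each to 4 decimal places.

Heun on (u,v): k1 = f(s_n, state_n); k2 = f(s_n + h, state_n + h·k1); state_{n+1} = state_n + (h/2)·(k1 + k2).
0.000000: (0.300000, 1.000000)
  k1 = (1.170000, -0.300000)
  predictor → (0.545700, 0.937000)
  k2 = (1.309533, -0.511321)
  → (0.560351, 0.914811)
0.210000: (0.560351, 0.914811)
  k1 = (1.288436, -0.512615)
  predictor → (0.830923, 0.807162)
  k2 = (1.397737, -0.670689)
  → (0.842399, 0.790564)
(u(0.42), v(0.42)) ≈ (0.8424, 0.7906)

0.8424, 0.7906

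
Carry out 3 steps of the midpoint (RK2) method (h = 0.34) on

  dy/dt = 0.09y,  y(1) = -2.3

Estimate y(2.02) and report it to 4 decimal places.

-2.5211

Midpoint: k1 = f(t_n, y_n); k2 = f(t_n + h/2, y_n + (h/2)·k1); y_{n+1} = y_n + h·k2.
t=1.000000, y=-2.300000:
  k1 = f(1.000000, -2.300000) = -0.207000
  k2 = f(1.170000, -2.335190) = -0.210167
  y ← -2.300000 + 0.34·(-0.210167) = -2.371457
t=1.340000, y=-2.371457:
  k1 = f(1.340000, -2.371457) = -0.213431
  k2 = f(1.510000, -2.407740) = -0.216697
  y ← -2.371457 + 0.34·(-0.216697) = -2.445134
t=1.680000, y=-2.445134:
  k1 = f(1.680000, -2.445134) = -0.220062
  k2 = f(1.850000, -2.482544) = -0.223429
  y ← -2.445134 + 0.34·(-0.223429) = -2.521100
y(2.02) ≈ -2.5211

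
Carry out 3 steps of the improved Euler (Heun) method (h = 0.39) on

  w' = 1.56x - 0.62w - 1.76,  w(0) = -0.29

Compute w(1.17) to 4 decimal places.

Heun: k1 = f(x_n, w_n); k2 = f(x_n + h, w_n + h·k1); w_{n+1} = w_n + (h/2)·(k1 + k2).
x=0.000000, w=-0.290000:
  k1 = f(0.000000, -0.290000) = -1.580200
  k2 = f(0.390000, -0.906278) = -0.589708
  w ← -0.290000 + (0.39/2)·(-1.580200 + (-0.589708)) = -0.713132
x=0.390000, w=-0.713132:
  k1 = f(0.390000, -0.713132) = -0.709458
  k2 = f(0.780000, -0.989821) = 0.070489
  w ← -0.713132 + (0.39/2)·(-0.709458 + 0.070489) = -0.837731
x=0.780000, w=-0.837731:
  k1 = f(0.780000, -0.837731) = -0.023807
  k2 = f(1.170000, -0.847016) = 0.590350
  w ← -0.837731 + (0.39/2)·(-0.023807 + 0.590350) = -0.727255
w(1.17) ≈ -0.7273

-0.7273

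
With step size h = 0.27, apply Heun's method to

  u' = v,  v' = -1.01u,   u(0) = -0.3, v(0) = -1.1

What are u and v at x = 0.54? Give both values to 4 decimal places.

Heun on (u,v): k1 = f(x_n, state_n); k2 = f(x_n + h, state_n + h·k1); state_{n+1} = state_n + (h/2)·(k1 + k2).
0.000000: (-0.300000, -1.100000)
  k1 = (-1.100000, 0.303000)
  predictor → (-0.597000, -1.018190)
  k2 = (-1.018190, 0.602970)
  → (-0.585956, -0.977694)
0.270000: (-0.585956, -0.977694)
  k1 = (-0.977694, 0.591815)
  predictor → (-0.849933, -0.817904)
  k2 = (-0.817904, 0.858432)
  → (-0.828361, -0.781911)
(u(0.54), v(0.54)) ≈ (-0.8284, -0.7819)

-0.8284, -0.7819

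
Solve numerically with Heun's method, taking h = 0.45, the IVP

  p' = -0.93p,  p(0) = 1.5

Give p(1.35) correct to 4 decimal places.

Heun: k1 = f(x_n, p_n); k2 = f(x_n + h, p_n + h·k1); p_{n+1} = p_n + (h/2)·(k1 + k2).
x=0.000000, p=1.500000:
  k1 = f(0.000000, 1.500000) = -1.395000
  k2 = f(0.450000, 0.872250) = -0.811192
  p ← 1.500000 + (0.45/2)·(-1.395000 + (-0.811192)) = 1.003607
x=0.450000, p=1.003607:
  k1 = f(0.450000, 1.003607) = -0.933354
  k2 = f(0.900000, 0.583597) = -0.542745
  p ← 1.003607 + (0.45/2)·(-0.933354 + (-0.542745)) = 0.671484
x=0.900000, p=0.671484:
  k1 = f(0.900000, 0.671484) = -0.624480
  k2 = f(1.350000, 0.390468) = -0.363135
  p ← 0.671484 + (0.45/2)·(-0.624480 + (-0.363135)) = 0.449271
p(1.35) ≈ 0.4493

0.4493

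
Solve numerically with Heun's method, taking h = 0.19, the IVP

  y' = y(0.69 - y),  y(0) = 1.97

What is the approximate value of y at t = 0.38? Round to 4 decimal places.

1.3933

Heun: k1 = f(t_n, y_n); k2 = f(t_n + h, y_n + h·k1); y_{n+1} = y_n + (h/2)·(k1 + k2).
t=0.000000, y=1.970000:
  k1 = f(0.000000, 1.970000) = -2.521600
  k2 = f(0.190000, 1.490896) = -1.194053
  y ← 1.970000 + (0.19/2)·(-2.521600 + (-1.194053)) = 1.617013
t=0.190000, y=1.617013:
  k1 = f(0.190000, 1.617013) = -1.498992
  k2 = f(0.380000, 1.332205) = -0.855548
  y ← 1.617013 + (0.19/2)·(-1.498992 + (-0.855548)) = 1.393332
y(0.38) ≈ 1.3933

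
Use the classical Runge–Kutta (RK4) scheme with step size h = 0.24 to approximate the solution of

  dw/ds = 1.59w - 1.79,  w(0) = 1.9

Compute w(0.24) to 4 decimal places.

RK4: k1 = f(s_n, w_n); k2 = f(s_n + h/2, w_n + (h/2)·k1); k3 = f(s_n + h/2, w_n + (h/2)·k2); k4 = f(s_n + h, w_n + h·k3); w_{n+1} = w_n + (h/6)·(k1 + 2k2 + 2k3 + k4).
s=0.000000, w=1.900000:
  k1 = f(0.000000, 1.900000) = 1.231000
  k2 = f(0.120000, 2.047720) = 1.465875
  k3 = f(0.120000, 2.075905) = 1.510689
  k4 = f(0.240000, 2.262565) = 1.807479
  w ← 1.900000 + (0.24/6)·(k1 + 2k2 + 2k3 + k4) = 2.259664
w(0.24) ≈ 2.2597

2.2597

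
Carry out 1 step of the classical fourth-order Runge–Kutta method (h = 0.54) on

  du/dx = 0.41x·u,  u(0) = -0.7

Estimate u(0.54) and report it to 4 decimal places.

-0.7431

RK4: k1 = f(x_n, u_n); k2 = f(x_n + h/2, u_n + (h/2)·k1); k3 = f(x_n + h/2, u_n + (h/2)·k2); k4 = f(x_n + h, u_n + h·k3); u_{n+1} = u_n + (h/6)·(k1 + 2k2 + 2k3 + k4).
x=0.000000, u=-0.700000:
  k1 = f(0.000000, -0.700000) = 0.000000
  k2 = f(0.270000, -0.700000) = -0.077490
  k3 = f(0.270000, -0.720922) = -0.079806
  k4 = f(0.540000, -0.743095) = -0.164521
  u ← -0.700000 + (0.54/6)·(k1 + 2k2 + 2k3 + k4) = -0.743120
u(0.54) ≈ -0.7431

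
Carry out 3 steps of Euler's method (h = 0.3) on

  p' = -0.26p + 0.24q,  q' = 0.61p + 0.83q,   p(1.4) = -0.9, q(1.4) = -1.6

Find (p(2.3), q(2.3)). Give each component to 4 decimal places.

-1.1539, -3.7784

Euler on (p,q): p_{n+1} = p_n + h·p', q_{n+1} = q_n + h·q'.
1.400000: (-0.900000, -1.600000); f=(-0.150000, -1.877000) → (-0.945000, -2.163100)
1.700000: (-0.945000, -2.163100); f=(-0.273444, -2.371823) → (-1.027033, -2.874647)
2.000000: (-1.027033, -2.874647); f=(-0.422887, -3.012447) → (-1.153899, -3.778381)
(p(2.3), q(2.3)) ≈ (-1.1539, -3.7784)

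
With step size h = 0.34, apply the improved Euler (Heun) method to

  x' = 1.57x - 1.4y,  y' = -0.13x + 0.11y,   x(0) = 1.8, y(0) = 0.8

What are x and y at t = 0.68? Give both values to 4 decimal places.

Heun on (x,y): k1 = f(t_n, state_n); k2 = f(t_n + h, state_n + h·k1); state_{n+1} = state_n + (h/2)·(k1 + k2).
0.000000: (1.800000, 0.800000)
  k1 = (1.706000, -0.146000)
  predictor → (2.380040, 0.750360)
  k2 = (2.686159, -0.226866)
  → (2.546667, 0.736613)
0.340000: (2.546667, 0.736613)
  k1 = (2.967009, -0.250039)
  predictor → (3.555450, 0.651599)
  k2 = (4.669817, -0.390533)
  → (3.844928, 0.627716)
(x(0.68), y(0.68)) ≈ (3.8449, 0.6277)

3.8449, 0.6277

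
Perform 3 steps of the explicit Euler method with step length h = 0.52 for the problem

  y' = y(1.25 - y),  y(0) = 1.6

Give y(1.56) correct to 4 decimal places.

Euler: y_{n+1} = y_n + h·f(t_n, y_n).
t=0.000000, y=1.600000: f=-0.560000 → y ← 1.600000 + 0.52·(-0.560000) = 1.308800
t=0.520000, y=1.308800: f=-0.076957 → y ← 1.308800 + 0.52·(-0.076957) = 1.268782
t=1.040000, y=1.268782: f=-0.023830 → y ← 1.268782 + 0.52·(-0.023830) = 1.256390
y(1.56) ≈ 1.2564

1.2564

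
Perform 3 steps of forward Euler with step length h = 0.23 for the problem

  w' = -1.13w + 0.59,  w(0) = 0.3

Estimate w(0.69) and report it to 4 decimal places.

0.4321

Euler: w_{n+1} = w_n + h·f(x_n, w_n).
x=0.000000, w=0.300000: f=0.251000 → w ← 0.300000 + 0.23·0.251000 = 0.357730
x=0.230000, w=0.357730: f=0.185765 → w ← 0.357730 + 0.23·0.185765 = 0.400456
x=0.460000, w=0.400456: f=0.137485 → w ← 0.400456 + 0.23·0.137485 = 0.432077
w(0.69) ≈ 0.4321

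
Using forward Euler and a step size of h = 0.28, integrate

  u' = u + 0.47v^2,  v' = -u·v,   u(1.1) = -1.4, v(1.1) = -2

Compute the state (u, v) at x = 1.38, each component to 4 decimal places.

Euler on (u,v): u_{n+1} = u_n + h·u', v_{n+1} = v_n + h·v'.
1.100000: (-1.400000, -2.000000); f=(0.480000, -2.800000) → (-1.265600, -2.784000)
(u(1.38), v(1.38)) ≈ (-1.2656, -2.7840)

-1.2656, -2.7840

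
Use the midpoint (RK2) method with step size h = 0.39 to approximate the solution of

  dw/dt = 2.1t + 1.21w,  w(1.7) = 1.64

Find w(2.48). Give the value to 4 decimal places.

9.3635

Midpoint: k1 = f(t_n, w_n); k2 = f(t_n + h/2, w_n + (h/2)·k1); w_{n+1} = w_n + h·k2.
t=1.700000, w=1.640000:
  k1 = f(1.700000, 1.640000) = 5.554400
  k2 = f(1.895000, 2.723108) = 7.274461
  w ← 1.640000 + 0.39·7.274461 = 4.477040
t=2.090000, w=4.477040:
  k1 = f(2.090000, 4.477040) = 9.806218
  k2 = f(2.285000, 6.389252) = 12.529495
  w ← 4.477040 + 0.39·12.529495 = 9.363543
w(2.48) ≈ 9.3635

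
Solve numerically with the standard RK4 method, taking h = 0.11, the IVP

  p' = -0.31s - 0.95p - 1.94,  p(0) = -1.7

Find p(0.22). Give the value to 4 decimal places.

RK4: k1 = f(s_n, p_n); k2 = f(s_n + h/2, p_n + (h/2)·k1); k3 = f(s_n + h/2, p_n + (h/2)·k2); k4 = f(s_n + h, p_n + h·k3); p_{n+1} = p_n + (h/6)·(k1 + 2k2 + 2k3 + k4).
s=0.000000, p=-1.700000:
  k1 = f(0.000000, -1.700000) = -0.325000
  k2 = f(0.055000, -1.717875) = -0.325069
  k3 = f(0.055000, -1.717879) = -0.325065
  k4 = f(0.110000, -1.735757) = -0.325131
  p ← -1.700000 + (0.11/6)·(k1 + 2k2 + 2k3 + k4) = -1.735757
s=0.110000, p=-1.735757:
  k1 = f(0.110000, -1.735757) = -0.325131
  k2 = f(0.165000, -1.753639) = -0.325192
  k3 = f(0.165000, -1.753643) = -0.325189
  k4 = f(0.220000, -1.771528) = -0.325248
  p ← -1.735757 + (0.11/6)·(k1 + 2k2 + 2k3 + k4) = -1.771528
p(0.22) ≈ -1.7715

-1.7715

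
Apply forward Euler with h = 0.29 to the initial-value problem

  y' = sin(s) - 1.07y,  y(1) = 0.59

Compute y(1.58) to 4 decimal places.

Euler: y_{n+1} = y_n + h·f(s_n, y_n).
s=1.000000, y=0.590000: f=0.210171 → y ← 0.590000 + 0.29·0.210171 = 0.650950
s=1.290000, y=0.650950: f=0.264319 → y ← 0.650950 + 0.29·0.264319 = 0.727602
y(1.58) ≈ 0.7276

0.7276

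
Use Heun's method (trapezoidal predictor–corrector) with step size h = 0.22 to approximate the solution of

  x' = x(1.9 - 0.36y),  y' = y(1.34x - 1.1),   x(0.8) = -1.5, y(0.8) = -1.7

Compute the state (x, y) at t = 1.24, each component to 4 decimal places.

-3.8133, -0.4297

Heun on (x,y): k1 = f(t_n, state_n); k2 = f(t_n + h, state_n + h·k1); state_{n+1} = state_n + (h/2)·(k1 + k2).
0.800000: (-1.500000, -1.700000)
  k1 = (-3.768000, 5.287000)
  predictor → (-2.328960, -0.536860)
  k2 = (-4.875141, 2.265982)
  → (-2.450746, -0.869172)
1.020000: (-2.450746, -0.869172)
  k1 = (-5.423259, 3.810449)
  predictor → (-3.643863, -0.030873)
  k2 = (-6.963838, 0.184707)
  → (-3.813326, -0.429705)
(x(1.24), y(1.24)) ≈ (-3.8133, -0.4297)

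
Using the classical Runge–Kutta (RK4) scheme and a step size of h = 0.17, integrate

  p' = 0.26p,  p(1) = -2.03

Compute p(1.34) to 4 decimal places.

RK4: k1 = f(t_n, p_n); k2 = f(t_n + h/2, p_n + (h/2)·k1); k3 = f(t_n + h/2, p_n + (h/2)·k2); k4 = f(t_n + h, p_n + h·k3); p_{n+1} = p_n + (h/6)·(k1 + 2k2 + 2k3 + k4).
t=1.000000, p=-2.030000:
  k1 = f(1.000000, -2.030000) = -0.527800
  k2 = f(1.085000, -2.074863) = -0.539464
  k3 = f(1.085000, -2.075854) = -0.539722
  k4 = f(1.170000, -2.121753) = -0.551656
  p ← -2.030000 + (0.17/6)·(k1 + 2k2 + 2k3 + k4) = -2.121738
t=1.170000, p=-2.121738:
  k1 = f(1.170000, -2.121738) = -0.551652
  k2 = f(1.255000, -2.168629) = -0.563844
  k3 = f(1.255000, -2.169665) = -0.564113
  k4 = f(1.340000, -2.217638) = -0.576586
  p ← -2.121738 + (0.17/6)·(k1 + 2k2 + 2k3 + k4) = -2.217623
p(1.34) ≈ -2.2176

-2.2176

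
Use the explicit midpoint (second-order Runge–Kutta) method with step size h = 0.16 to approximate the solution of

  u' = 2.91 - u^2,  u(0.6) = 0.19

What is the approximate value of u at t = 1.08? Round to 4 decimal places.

Midpoint: k1 = f(t_n, u_n); k2 = f(t_n + h/2, u_n + (h/2)·k1); u_{n+1} = u_n + h·k2.
t=0.600000, u=0.190000:
  k1 = f(0.600000, 0.190000) = 2.873900
  k2 = f(0.680000, 0.419912) = 2.733674
  u ← 0.190000 + 0.16·2.733674 = 0.627388
t=0.760000, u=0.627388:
  k1 = f(0.760000, 0.627388) = 2.516385
  k2 = f(0.840000, 0.828699) = 2.223259
  u ← 0.627388 + 0.16·2.223259 = 0.983109
t=0.920000, u=0.983109:
  k1 = f(0.920000, 0.983109) = 1.943496
  k2 = f(1.000000, 1.138589) = 1.613615
  u ← 0.983109 + 0.16·1.613615 = 1.241288
u(1.08) ≈ 1.2413

1.2413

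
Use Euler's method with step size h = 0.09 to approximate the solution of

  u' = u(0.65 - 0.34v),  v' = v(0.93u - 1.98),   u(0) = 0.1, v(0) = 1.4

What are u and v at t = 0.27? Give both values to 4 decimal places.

Euler on (u,v): u_{n+1} = u_n + h·u', v_{n+1} = v_n + h·v'.
0.000000: (0.100000, 1.400000); f=(0.017400, -2.641800) → (0.101566, 1.162238)
0.090000: (0.101566, 1.162238); f=(0.025883, -2.191450) → (0.103895, 0.965007)
0.180000: (0.103895, 0.965007); f=(0.033444, -1.817473) → (0.106905, 0.801435)
(u(0.27), v(0.27)) ≈ (0.1069, 0.8014)

0.1069, 0.8014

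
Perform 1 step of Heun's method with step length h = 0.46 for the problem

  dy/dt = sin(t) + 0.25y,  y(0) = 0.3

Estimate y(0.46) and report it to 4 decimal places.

0.4386

Heun: k1 = f(t_n, y_n); k2 = f(t_n + h, y_n + h·k1); y_{n+1} = y_n + (h/2)·(k1 + k2).
t=0.000000, y=0.300000:
  k1 = f(0.000000, 0.300000) = 0.075000
  k2 = f(0.460000, 0.334500) = 0.527573
  y ← 0.300000 + (0.46/2)·(0.075000 + 0.527573) = 0.438592
y(0.46) ≈ 0.4386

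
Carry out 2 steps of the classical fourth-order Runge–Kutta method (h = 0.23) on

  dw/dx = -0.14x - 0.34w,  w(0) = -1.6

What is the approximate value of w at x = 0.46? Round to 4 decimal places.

-1.3824

RK4: k1 = f(x_n, w_n); k2 = f(x_n + h/2, w_n + (h/2)·k1); k3 = f(x_n + h/2, w_n + (h/2)·k2); k4 = f(x_n + h, w_n + h·k3); w_{n+1} = w_n + (h/6)·(k1 + 2k2 + 2k3 + k4).
x=0.000000, w=-1.600000:
  k1 = f(0.000000, -1.600000) = 0.544000
  k2 = f(0.115000, -1.537440) = 0.506630
  k3 = f(0.115000, -1.541738) = 0.508091
  k4 = f(0.230000, -1.483139) = 0.472067
  w ← -1.600000 + (0.23/6)·(k1 + 2k2 + 2k3 + k4) = -1.483256
x=0.230000, w=-1.483256:
  k1 = f(0.230000, -1.483256) = 0.472107
  k2 = f(0.345000, -1.428963) = 0.437547
  k3 = f(0.345000, -1.432938) = 0.438899
  k4 = f(0.460000, -1.382309) = 0.405585
  w ← -1.483256 + (0.23/6)·(k1 + 2k2 + 2k3 + k4) = -1.382416
w(0.46) ≈ -1.3824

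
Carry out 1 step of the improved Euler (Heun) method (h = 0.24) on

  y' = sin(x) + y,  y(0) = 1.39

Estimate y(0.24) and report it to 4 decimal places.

Heun: k1 = f(x_n, y_n); k2 = f(x_n + h, y_n + h·k1); y_{n+1} = y_n + (h/2)·(k1 + k2).
x=0.000000, y=1.390000:
  k1 = f(0.000000, 1.390000) = 1.390000
  k2 = f(0.240000, 1.723600) = 1.961303
  y ← 1.390000 + (0.24/2)·(1.390000 + 1.961303) = 1.792156
y(0.24) ≈ 1.7922

1.7922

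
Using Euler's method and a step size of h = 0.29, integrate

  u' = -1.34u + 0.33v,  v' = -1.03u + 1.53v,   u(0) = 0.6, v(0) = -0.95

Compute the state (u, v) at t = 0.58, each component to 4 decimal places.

Euler on (u,v): u_{n+1} = u_n + h·u', v_{n+1} = v_n + h·v'.
0.000000: (0.600000, -0.950000); f=(-1.117500, -2.071500) → (0.275925, -1.550735)
0.290000: (0.275925, -1.550735); f=(-0.881482, -2.656827) → (0.020295, -2.321215)
(u(0.58), v(0.58)) ≈ (0.0203, -2.3212)

0.0203, -2.3212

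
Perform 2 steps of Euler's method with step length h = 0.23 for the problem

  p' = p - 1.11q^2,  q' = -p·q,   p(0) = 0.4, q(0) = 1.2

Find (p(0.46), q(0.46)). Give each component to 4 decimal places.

Euler on (p,q): p_{n+1} = p_n + h·p', q_{n+1} = q_n + h·q'.
0.000000: (0.400000, 1.200000); f=(-1.198400, -0.480000) → (0.124368, 1.089600)
0.230000: (0.124368, 1.089600); f=(-1.193455, -0.135511) → (-0.150127, 1.058432)
(p(0.46), q(0.46)) ≈ (-0.1501, 1.0584)

-0.1501, 1.0584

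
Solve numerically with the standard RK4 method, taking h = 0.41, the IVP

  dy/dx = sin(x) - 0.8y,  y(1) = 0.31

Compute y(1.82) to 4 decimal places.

RK4: k1 = f(x_n, y_n); k2 = f(x_n + h/2, y_n + (h/2)·k1); k3 = f(x_n + h/2, y_n + (h/2)·k2); k4 = f(x_n + h, y_n + h·k3); y_{n+1} = y_n + (h/6)·(k1 + 2k2 + 2k3 + k4).
x=1.000000, y=0.310000:
  k1 = f(1.000000, 0.310000) = 0.593471
  k2 = f(1.205000, 0.431662) = 0.588510
  k3 = f(1.205000, 0.430645) = 0.589324
  k4 = f(1.410000, 0.551623) = 0.545802
  y ← 0.310000 + (0.41/6)·(k1 + 2k2 + 2k3 + k4) = 0.548821
x=1.410000, y=0.548821:
  k1 = f(1.410000, 0.548821) = 0.548043
  k2 = f(1.615000, 0.661170) = 0.470087
  k3 = f(1.615000, 0.645189) = 0.482872
  k4 = f(1.820000, 0.746798) = 0.371670
  y ← 0.548821 + (0.41/6)·(k1 + 2k2 + 2k3 + k4) = 0.741906
y(1.82) ≈ 0.7419

0.7419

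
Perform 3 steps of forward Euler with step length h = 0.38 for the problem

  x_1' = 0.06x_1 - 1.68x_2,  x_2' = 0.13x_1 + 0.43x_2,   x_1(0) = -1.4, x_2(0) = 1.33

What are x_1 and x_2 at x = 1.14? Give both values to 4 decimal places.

Euler on (x_1,x_2): x_1_{n+1} = x_1_n + h·x_1', x_2_{n+1} = x_2_n + h·x_2'.
0.000000: (-1.400000, 1.330000); f=(-2.318400, 0.389900) → (-2.280992, 1.478162)
0.380000: (-2.280992, 1.478162); f=(-2.620172, 0.339081) → (-3.276657, 1.607013)
0.760000: (-3.276657, 1.607013); f=(-2.896381, 0.265050) → (-4.377282, 1.707732)
(x_1(1.14), x_2(1.14)) ≈ (-4.3773, 1.7077)

-4.3773, 1.7077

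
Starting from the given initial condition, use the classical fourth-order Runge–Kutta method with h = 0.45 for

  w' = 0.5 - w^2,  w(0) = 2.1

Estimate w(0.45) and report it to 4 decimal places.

1.2012

RK4: k1 = f(t_n, w_n); k2 = f(t_n + h/2, w_n + (h/2)·k1); k3 = f(t_n + h/2, w_n + (h/2)·k2); k4 = f(t_n + h, w_n + h·k3); w_{n+1} = w_n + (h/6)·(k1 + 2k2 + 2k3 + k4).
t=0.000000, w=2.100000:
  k1 = f(0.000000, 2.100000) = -3.910000
  k2 = f(0.225000, 1.220250) = -0.989010
  k3 = f(0.225000, 1.877473) = -3.024904
  k4 = f(0.450000, 0.738793) = -0.045815
  w ← 2.100000 + (0.45/6)·(k1 + 2k2 + 2k3 + k4) = 1.201227
w(0.45) ≈ 1.2012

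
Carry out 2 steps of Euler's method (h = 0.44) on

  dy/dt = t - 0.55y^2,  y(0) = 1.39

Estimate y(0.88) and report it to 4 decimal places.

Euler: y_{n+1} = y_n + h·f(t_n, y_n).
t=0.000000, y=1.390000: f=-1.062655 → y ← 1.390000 + 0.44·(-1.062655) = 0.922432
t=0.440000, y=0.922432: f=-0.027984 → y ← 0.922432 + 0.44·(-0.027984) = 0.910119
y(0.88) ≈ 0.9101

0.9101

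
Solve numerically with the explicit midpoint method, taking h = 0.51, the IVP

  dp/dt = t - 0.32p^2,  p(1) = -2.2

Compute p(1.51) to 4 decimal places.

Midpoint: k1 = f(t_n, p_n); k2 = f(t_n + h/2, p_n + (h/2)·k1); p_{n+1} = p_n + h·k2.
t=1.000000, p=-2.200000:
  k1 = f(1.000000, -2.200000) = -0.548800
  k2 = f(1.255000, -2.339944) = -0.497108
  p ← -2.200000 + 0.51·(-0.497108) = -2.453525
p(1.51) ≈ -2.4535

-2.4535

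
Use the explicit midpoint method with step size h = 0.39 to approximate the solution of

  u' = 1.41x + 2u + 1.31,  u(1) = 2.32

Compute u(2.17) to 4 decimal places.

33.9710

Midpoint: k1 = f(x_n, u_n); k2 = f(x_n + h/2, u_n + (h/2)·k1); u_{n+1} = u_n + h·k2.
x=1.000000, u=2.320000:
  k1 = f(1.000000, 2.320000) = 7.360000
  k2 = f(1.195000, 3.755200) = 10.505350
  u ← 2.320000 + 0.39·10.505350 = 6.417086
x=1.390000, u=6.417086:
  k1 = f(1.390000, 6.417086) = 16.104073
  k2 = f(1.585000, 9.557381) = 22.659611
  u ← 6.417086 + 0.39·22.659611 = 15.254335
x=1.780000, u=15.254335:
  k1 = f(1.780000, 15.254335) = 34.328470
  k2 = f(1.975000, 21.948387) = 47.991523
  u ← 15.254335 + 0.39·47.991523 = 33.971029
u(2.17) ≈ 33.9710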